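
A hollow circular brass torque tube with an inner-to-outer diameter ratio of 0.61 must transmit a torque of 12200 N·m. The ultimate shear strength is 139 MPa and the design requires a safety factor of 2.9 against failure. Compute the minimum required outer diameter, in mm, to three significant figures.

τ_allow = 139/2.9 = 47.93 MPa.
For a hollow shaft τ = 16T/[πd_o³(1−k⁴)] with k = 0.61, so 1−k⁴ = 0.8615.
d_o³ = 16T/[π τ_allow (1−k⁴)] = 16×1.2200×10^7/(π×47.93×0.8615) = 1.505×10^6 mm³.
d_o = 114.6 mm.

d_o = 115 mm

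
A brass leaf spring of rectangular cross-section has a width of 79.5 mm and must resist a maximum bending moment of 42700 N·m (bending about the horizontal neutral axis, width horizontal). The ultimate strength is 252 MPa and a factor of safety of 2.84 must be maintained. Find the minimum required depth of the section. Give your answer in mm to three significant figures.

h = 191 mm

σ_allow = 252/2.84 = 88.73 MPa.
For a rectangular section σ = 6M/(bh²), so h² = 6M/(b σ_allow) = 6×4.2700×10^7/(79.5×88.73) = 36320 mm².
h = 190.6 mm.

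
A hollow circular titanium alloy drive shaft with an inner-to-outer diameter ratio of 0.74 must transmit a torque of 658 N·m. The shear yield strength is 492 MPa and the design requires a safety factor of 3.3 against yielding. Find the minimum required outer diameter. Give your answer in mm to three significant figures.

d_o = 31.8 mm

τ_allow = 492/3.3 = 149.1 MPa.
For a hollow shaft τ = 16T/[πd_o³(1−k⁴)] with k = 0.74, so 1−k⁴ = 0.7001.
d_o³ = 16T/[π τ_allow (1−k⁴)] = 16×658000/(π×149.1×0.7001) = 32100 mm³.
d_o = 31.78 mm.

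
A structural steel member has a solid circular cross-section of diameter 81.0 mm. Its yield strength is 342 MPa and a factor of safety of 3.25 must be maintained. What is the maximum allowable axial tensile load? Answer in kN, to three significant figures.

F_allow = 542 kN

σ_allow = 342/3.25 = 105.2 MPa.
A = πd²/4 = π×81.0²/4 = 5153 mm².
F_allow = σ_allow × A = 105.2×5153 = 542300 N.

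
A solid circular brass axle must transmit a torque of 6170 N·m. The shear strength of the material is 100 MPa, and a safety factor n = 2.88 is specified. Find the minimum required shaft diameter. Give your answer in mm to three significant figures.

Allowable shear stress τ_allow = 100/2.88 = 34.72 MPa.
For a solid shaft τ = 16T/(πd³), so d³ = 16T/(π τ_allow) = 16×6170000/(π×34.72) = 905000 mm³.
d = (905000)^(1/3) = 96.73 mm.

d = 96.7 mm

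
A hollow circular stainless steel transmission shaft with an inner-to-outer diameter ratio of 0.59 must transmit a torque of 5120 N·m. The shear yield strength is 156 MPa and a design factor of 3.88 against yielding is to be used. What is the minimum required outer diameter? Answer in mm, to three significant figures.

τ_allow = 156/3.88 = 40.21 MPa.
For a hollow shaft τ = 16T/[πd_o³(1−k⁴)] with k = 0.59, so 1−k⁴ = 0.8788.
d_o³ = 16T/[π τ_allow (1−k⁴)] = 16×5120000/(π×40.21×0.8788) = 738000 mm³.
d_o = 90.37 mm.

d_o = 90.4 mm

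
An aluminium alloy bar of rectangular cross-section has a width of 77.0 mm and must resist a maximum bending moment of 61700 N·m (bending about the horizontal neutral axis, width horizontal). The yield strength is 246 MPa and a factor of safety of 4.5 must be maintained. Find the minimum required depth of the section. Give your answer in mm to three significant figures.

σ_allow = 246/4.5 = 54.67 MPa.
For a rectangular section σ = 6M/(bh²), so h² = 6M/(b σ_allow) = 6×6.1700×10^7/(77.0×54.67) = 87950 mm².
h = 296.6 mm.

h = 297 mm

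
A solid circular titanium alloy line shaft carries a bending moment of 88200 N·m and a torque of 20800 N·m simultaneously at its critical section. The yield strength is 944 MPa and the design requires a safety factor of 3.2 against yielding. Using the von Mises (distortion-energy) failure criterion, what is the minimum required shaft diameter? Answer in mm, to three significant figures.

d = 146 mm

σ_allow = σ_y/n = 944/3.2 = 295.0 MPa.
For a solid shaft σ_b = 32M/(πd³) and τ = 16T/(πd³), so the von Mises stress is σ' = (16/πd³)·√(4M²+3T²).
√(4M²+3T²) = √(4×(8.820×10^7)² + 3×(2.080×10^7)²) = 1.800×10^8 N·mm.
d³ = 16×1.800×10^8/(π×295.0) = 3.108×10^6 mm³.
d = 145.9 mm.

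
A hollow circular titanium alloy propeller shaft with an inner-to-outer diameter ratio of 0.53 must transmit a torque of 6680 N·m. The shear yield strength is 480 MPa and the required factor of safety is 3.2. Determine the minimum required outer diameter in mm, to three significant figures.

d_o = 62.7 mm

τ_allow = 480/3.2 = 150.0 MPa.
For a hollow shaft τ = 16T/[πd_o³(1−k⁴)] with k = 0.53, so 1−k⁴ = 0.9211.
d_o³ = 16T/[π τ_allow (1−k⁴)] = 16×6680000/(π×150.0×0.9211) = 246200 mm³.
d_o = 62.68 mm.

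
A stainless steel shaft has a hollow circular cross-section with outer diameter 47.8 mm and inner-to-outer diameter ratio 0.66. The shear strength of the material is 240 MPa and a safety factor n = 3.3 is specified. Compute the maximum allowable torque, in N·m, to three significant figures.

T_allow = 1260 N·m

τ_allow = 240/3.3 = 72.73 MPa.
For a hollow shaft T_allow = τ_allow·πd_o³(1−k⁴)/16 with 1−k⁴ = 0.8103, so πd_o³(1−k⁴)/16 = 17380 mm³.
T_allow = 72.73×17380 = 1.264×10^6 N·mm = 1264 N·m.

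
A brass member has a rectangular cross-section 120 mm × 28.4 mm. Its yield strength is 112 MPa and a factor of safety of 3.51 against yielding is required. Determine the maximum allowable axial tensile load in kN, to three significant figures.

σ_allow = 112/3.51 = 31.91 MPa.
A = 120×28.4 = 3408 mm².
F_allow = σ_allow × A = 31.91×3408 = 108700 N.

F_allow = 109 kN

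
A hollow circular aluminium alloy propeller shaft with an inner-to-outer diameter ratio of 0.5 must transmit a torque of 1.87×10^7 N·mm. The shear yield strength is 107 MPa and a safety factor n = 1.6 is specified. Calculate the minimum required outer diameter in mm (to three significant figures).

τ_allow = 107/1.6 = 66.88 MPa.
For a hollow shaft τ = 16T/[πd_o³(1−k⁴)] with k = 0.5, so 1−k⁴ = 0.9375.
d_o³ = 16T/[π τ_allow (1−k⁴)] = 16×1.8700×10^7/(π×66.88×0.9375) = 1.519×10^6 mm³.
d_o = 115.0 mm.

d_o = 115 mm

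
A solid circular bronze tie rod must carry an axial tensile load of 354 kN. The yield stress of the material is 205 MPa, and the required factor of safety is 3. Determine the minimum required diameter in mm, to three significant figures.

d = 81.2 mm

Allowable stress σ_allow = 205/3 = 68.33 MPa.
Required area A = F/σ_allow = 354000/68.33 = 5180 mm².
A = πd²/4 → d = √(4A/π) = 81.22 mm.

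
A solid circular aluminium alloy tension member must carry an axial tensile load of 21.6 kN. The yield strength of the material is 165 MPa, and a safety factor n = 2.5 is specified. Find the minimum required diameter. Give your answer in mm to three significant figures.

d = 20.4 mm

Allowable stress σ_allow = 165/2.5 = 66.00 MPa.
Required area A = F/σ_allow = 21600/66.00 = 327.3 mm².
A = πd²/4 → d = √(4A/π) = 20.41 mm.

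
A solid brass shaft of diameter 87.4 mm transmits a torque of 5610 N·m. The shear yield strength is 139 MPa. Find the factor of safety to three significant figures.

τ = 16T/(πd³) = 16×5610000/(π×87.4³) = 42.80 MPa.
n = τ_limit/τ = 139/42.80 = 3.248.

n = 3.25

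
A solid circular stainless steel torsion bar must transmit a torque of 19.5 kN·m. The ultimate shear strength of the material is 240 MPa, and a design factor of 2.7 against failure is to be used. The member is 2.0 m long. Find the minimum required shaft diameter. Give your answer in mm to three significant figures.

Allowable shear stress τ_allow = 240/2.7 = 88.89 MPa.
For a solid shaft τ = 16T/(πd³), so d³ = 16T/(π τ_allow) = 16×1.9500×10^7/(π×88.89) = 1.117×10^6 mm³.
d = (1.117×10^6)^(1/3) = 103.8 mm.

d = 104 mm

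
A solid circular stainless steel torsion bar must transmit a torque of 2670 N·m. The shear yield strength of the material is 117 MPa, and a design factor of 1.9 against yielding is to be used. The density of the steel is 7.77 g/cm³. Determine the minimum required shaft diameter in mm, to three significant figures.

Allowable shear stress τ_allow = 117/1.9 = 61.58 MPa.
For a solid shaft τ = 16T/(πd³), so d³ = 16T/(π τ_allow) = 16×2670000/(π×61.58) = 220800 mm³.
d = (220800)^(1/3) = 60.44 mm.

d = 60.4 mm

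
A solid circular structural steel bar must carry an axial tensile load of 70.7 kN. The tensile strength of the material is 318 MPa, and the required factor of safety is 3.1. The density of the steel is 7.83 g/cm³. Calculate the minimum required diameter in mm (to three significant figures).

Allowable stress σ_allow = 318/3.1 = 102.6 MPa.
Required area A = F/σ_allow = 70700/102.6 = 689.2 mm².
A = πd²/4 → d = √(4A/π) = 29.62 mm.

d = 29.6 mm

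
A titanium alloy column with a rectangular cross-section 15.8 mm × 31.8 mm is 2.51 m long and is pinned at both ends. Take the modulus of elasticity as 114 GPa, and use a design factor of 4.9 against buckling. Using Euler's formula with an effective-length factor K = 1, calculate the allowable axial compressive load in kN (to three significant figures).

P_allow = 0.381 kN

Buckling occurs about the weak axis: I_min = h·b³/12 = 31.8×15.8³/12 = 10450 mm⁴ (b = 15.8 mm is the smaller dimension).
Effective length L_e = KL = 1×2.51 m = 2510 mm.
Euler critical load P_cr = π²EI/L_e² = π²×114000×10450/2510² = 1867 N.
P_allow = P_cr/n = 1867/4.9 = 381.0 N.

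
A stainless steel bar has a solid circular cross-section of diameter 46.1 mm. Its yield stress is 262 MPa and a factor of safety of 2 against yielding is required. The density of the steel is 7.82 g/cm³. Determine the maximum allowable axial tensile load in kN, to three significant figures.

σ_allow = 262/2 = 131.0 MPa.
A = πd²/4 = π×46.1²/4 = 1669 mm².
F_allow = σ_allow × A = 131.0×1669 = 218700 N.

F_allow = 219 kN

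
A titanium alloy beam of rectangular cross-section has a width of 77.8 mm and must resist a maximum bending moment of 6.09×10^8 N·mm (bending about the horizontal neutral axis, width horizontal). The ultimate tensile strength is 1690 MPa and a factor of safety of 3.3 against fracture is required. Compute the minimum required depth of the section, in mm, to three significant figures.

h = 303 mm

σ_allow = 1690/3.3 = 512.1 MPa.
For a rectangular section σ = 6M/(bh²), so h² = 6M/(b σ_allow) = 6×6.0900×10^8/(77.8×512.1) = 91710 mm².
h = 302.8 mm.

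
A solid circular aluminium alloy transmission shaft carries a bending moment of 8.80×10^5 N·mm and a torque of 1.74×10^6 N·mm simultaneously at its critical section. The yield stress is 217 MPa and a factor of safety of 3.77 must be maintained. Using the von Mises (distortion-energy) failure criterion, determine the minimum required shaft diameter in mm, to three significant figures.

σ_allow = σ_y/n = 217/3.77 = 57.56 MPa.
For a solid shaft σ_b = 32M/(πd³) and τ = 16T/(πd³), so the von Mises stress is σ' = (16/πd³)·√(4M²+3T²).
√(4M²+3T²) = √(4×(880000)² + 3×(1.740×10^6)²) = 3.490×10^6 N·mm.
d³ = 16×3.490×10^6/(π×57.56) = 308800 mm³.
d = 67.59 mm.

d = 67.6 mm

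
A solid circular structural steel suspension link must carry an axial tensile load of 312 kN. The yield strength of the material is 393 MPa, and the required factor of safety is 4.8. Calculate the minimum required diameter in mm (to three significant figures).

Allowable stress σ_allow = 393/4.8 = 81.88 MPa.
Required area A = F/σ_allow = 312000/81.88 = 3811 mm².
A = πd²/4 → d = √(4A/π) = 69.66 mm.

d = 69.7 mm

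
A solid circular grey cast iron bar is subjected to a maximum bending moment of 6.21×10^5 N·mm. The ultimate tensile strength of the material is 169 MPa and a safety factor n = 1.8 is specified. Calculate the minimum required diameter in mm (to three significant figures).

σ_allow = 169/1.8 = 93.89 MPa.
For a solid circular section σ = 32M/(πd³), so d³ = 32M/(π σ_allow) = 32×621000/(π×93.89) = 67370 mm³.
d = 40.69 mm.

d = 40.7 mm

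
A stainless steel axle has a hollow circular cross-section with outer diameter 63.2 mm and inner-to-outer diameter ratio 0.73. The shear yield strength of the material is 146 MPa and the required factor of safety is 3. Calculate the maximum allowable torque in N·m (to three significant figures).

T_allow = 1730 N·m

τ_allow = 146/3 = 48.67 MPa.
For a hollow shaft T_allow = τ_allow·πd_o³(1−k⁴)/16 with 1−k⁴ = 0.7160, so πd_o³(1−k⁴)/16 = 35490 mm³.
T_allow = 48.67×35490 = 1.727×10^6 N·mm = 1727 N·m.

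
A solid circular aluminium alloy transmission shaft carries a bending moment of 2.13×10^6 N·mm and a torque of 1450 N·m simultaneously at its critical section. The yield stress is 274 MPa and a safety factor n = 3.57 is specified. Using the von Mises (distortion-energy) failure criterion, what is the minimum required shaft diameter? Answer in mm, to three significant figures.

σ_allow = σ_y/n = 274/3.57 = 76.75 MPa.
For a solid shaft σ_b = 32M/(πd³) and τ = 16T/(πd³), so the von Mises stress is σ' = (16/πd³)·√(4M²+3T²).
√(4M²+3T²) = √(4×(2.130×10^6)² + 3×(1.450×10^6)²) = 4.945×10^6 N·mm.
d³ = 16×4.945×10^6/(π×76.75) = 328200 mm³.
d = 68.97 mm.

d = 69.0 mm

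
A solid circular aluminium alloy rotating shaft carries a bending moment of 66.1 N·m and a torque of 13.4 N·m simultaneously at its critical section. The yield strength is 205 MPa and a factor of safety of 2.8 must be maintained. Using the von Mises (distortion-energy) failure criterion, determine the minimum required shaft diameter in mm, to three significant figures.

d = 21.1 mm

σ_allow = σ_y/n = 205/2.8 = 73.21 MPa.
For a solid shaft σ_b = 32M/(πd³) and τ = 16T/(πd³), so the von Mises stress is σ' = (16/πd³)·√(4M²+3T²).
√(4M²+3T²) = √(4×(66100)² + 3×(13400)²) = 134200 N·mm.
d³ = 16×134200/(π×73.21) = 9337 mm³.
d = 21.06 mm.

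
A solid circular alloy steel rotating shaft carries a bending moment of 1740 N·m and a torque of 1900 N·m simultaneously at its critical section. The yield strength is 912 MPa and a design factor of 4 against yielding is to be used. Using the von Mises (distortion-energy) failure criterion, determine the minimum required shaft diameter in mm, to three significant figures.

σ_allow = σ_y/n = 912/4 = 228.0 MPa.
For a solid shaft σ_b = 32M/(πd³) and τ = 16T/(πd³), so the von Mises stress is σ' = (16/πd³)·√(4M²+3T²).
√(4M²+3T²) = √(4×(1.740×10^6)² + 3×(1.900×10^6)²) = 4.790×10^6 N·mm.
d³ = 16×4.790×10^6/(π×228.0) = 107000 mm³.
d = 47.47 mm.

d = 47.5 mm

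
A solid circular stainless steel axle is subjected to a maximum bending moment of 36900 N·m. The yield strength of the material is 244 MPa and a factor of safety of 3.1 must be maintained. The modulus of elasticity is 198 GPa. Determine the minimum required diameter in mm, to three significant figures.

σ_allow = 244/3.1 = 78.71 MPa.
For a solid circular section σ = 32M/(πd³), so d³ = 32M/(π σ_allow) = 32×3.6900×10^7/(π×78.71) = 4.775×10^6 mm³.
d = 168.4 mm.

d = 168 mm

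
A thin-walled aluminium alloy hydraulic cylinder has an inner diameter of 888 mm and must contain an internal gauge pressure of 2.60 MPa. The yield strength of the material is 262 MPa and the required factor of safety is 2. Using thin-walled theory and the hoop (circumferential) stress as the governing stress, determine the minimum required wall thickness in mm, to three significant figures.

t = 8.81 mm

σ_allow = 262/2 = 131.0 MPa.
Hoop stress σ_h = pD/(2t), so t = pD/(2σ_allow) = 2.60×888/(2×131.0) = 8.812 mm.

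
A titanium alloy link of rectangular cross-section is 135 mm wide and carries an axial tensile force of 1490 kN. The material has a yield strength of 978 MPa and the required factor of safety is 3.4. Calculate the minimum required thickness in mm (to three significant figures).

t = 38.4 mm

σ_allow = 978/3.4 = 287.6 MPa.
Required area A = F/σ_allow = 1490000/287.6 = 5180 mm².
t = A/w = 5180/135 = 38.37 mm.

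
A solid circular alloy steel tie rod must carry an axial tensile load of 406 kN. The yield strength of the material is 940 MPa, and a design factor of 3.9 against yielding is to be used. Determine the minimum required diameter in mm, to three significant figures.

Allowable stress σ_allow = 940/3.9 = 241.0 MPa.
Required area A = F/σ_allow = 406000/241.0 = 1684 mm².
A = πd²/4 → d = √(4A/π) = 46.31 mm.

d = 46.3 mm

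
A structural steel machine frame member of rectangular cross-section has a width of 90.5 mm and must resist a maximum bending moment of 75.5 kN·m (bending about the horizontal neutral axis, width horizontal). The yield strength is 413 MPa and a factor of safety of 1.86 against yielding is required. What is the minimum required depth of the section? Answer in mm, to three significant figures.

h = 150 mm

σ_allow = 413/1.86 = 222.0 MPa.
For a rectangular section σ = 6M/(bh²), so h² = 6M/(b σ_allow) = 6×7.5500×10^7/(90.5×222.0) = 22540 mm².
h = 150.1 mm.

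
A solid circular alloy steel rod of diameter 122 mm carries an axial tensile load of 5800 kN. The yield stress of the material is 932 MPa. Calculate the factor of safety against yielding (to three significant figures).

n = 1.88

A = πd²/4 = 11690 mm².
σ = F/A = 5800000/11690 = 496.2 MPa.
n = 932/496.2 = 1.878.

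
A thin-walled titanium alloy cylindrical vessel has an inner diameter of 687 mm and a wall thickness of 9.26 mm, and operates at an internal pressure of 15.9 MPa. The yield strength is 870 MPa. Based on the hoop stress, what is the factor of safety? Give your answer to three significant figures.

n = 1.48

σ_h = pD/(2t) = 15.9×687/(2×9.26) = 589.8 MPa.
n = 870/589.8 = 1.475.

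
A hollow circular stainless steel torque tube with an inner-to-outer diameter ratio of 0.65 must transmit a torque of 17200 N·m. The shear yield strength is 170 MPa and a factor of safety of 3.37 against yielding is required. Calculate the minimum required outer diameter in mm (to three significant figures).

τ_allow = 170/3.37 = 50.45 MPa.
For a hollow shaft τ = 16T/[πd_o³(1−k⁴)] with k = 0.65, so 1−k⁴ = 0.8215.
d_o³ = 16T/[π τ_allow (1−k⁴)] = 16×1.7200×10^7/(π×50.45×0.8215) = 2.114×10^6 mm³.
d_o = 128.3 mm.

d_o = 128 mm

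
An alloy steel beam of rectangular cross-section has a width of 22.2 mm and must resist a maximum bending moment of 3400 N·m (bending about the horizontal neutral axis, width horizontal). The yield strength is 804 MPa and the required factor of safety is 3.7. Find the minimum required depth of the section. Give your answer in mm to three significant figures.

h = 65.0 mm

σ_allow = 804/3.7 = 217.3 MPa.
For a rectangular section σ = 6M/(bh²), so h² = 6M/(b σ_allow) = 6×3400000/(22.2×217.3) = 4229 mm².
h = 65.03 mm.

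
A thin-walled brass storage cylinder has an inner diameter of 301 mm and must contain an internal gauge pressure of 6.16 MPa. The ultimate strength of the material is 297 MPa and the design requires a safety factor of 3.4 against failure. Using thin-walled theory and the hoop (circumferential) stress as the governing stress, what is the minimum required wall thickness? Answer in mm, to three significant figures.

t = 10.6 mm

σ_allow = 297/3.4 = 87.35 MPa.
Hoop stress σ_h = pD/(2t), so t = pD/(2σ_allow) = 6.16×301/(2×87.35) = 10.61 mm.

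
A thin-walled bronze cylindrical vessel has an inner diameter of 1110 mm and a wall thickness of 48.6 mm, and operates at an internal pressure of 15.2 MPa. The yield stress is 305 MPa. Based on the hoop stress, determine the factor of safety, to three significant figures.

σ_h = pD/(2t) = 15.2×1110/(2×48.6) = 173.6 MPa.
n = 305/173.6 = 1.757.

n = 1.76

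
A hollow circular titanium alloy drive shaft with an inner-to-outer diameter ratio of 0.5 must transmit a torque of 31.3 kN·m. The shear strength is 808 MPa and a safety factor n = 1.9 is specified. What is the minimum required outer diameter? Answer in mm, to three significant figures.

d_o = 73.7 mm

τ_allow = 808/1.9 = 425.3 MPa.
For a hollow shaft τ = 16T/[πd_o³(1−k⁴)] with k = 0.5, so 1−k⁴ = 0.9375.
d_o³ = 16T/[π τ_allow (1−k⁴)] = 16×3.1300×10^7/(π×425.3×0.9375) = 399800 mm³.
d_o = 73.67 mm.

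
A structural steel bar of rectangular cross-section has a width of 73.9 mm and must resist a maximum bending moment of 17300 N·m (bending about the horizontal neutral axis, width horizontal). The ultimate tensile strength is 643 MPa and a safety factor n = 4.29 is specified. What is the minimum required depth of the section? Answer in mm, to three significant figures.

σ_allow = 643/4.29 = 149.9 MPa.
For a rectangular section σ = 6M/(bh²), so h² = 6M/(b σ_allow) = 6×1.7300×10^7/(73.9×149.9) = 9371 mm².
h = 96.81 mm.

h = 96.8 mm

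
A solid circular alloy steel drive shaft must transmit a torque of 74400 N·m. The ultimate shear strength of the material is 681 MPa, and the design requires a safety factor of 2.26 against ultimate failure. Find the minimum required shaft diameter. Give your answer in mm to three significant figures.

d = 108 mm

Allowable shear stress τ_allow = 681/2.26 = 301.3 MPa.
For a solid shaft τ = 16T/(πd³), so d³ = 16T/(π τ_allow) = 16×7.4400×10^7/(π×301.3) = 1.257×10^6 mm³.
d = (1.257×10^6)^(1/3) = 107.9 mm.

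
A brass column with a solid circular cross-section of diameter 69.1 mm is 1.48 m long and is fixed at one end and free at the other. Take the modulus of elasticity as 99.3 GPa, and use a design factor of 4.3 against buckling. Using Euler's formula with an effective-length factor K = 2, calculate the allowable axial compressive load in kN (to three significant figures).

P_allow = 29.1 kN

I = πd⁴/64 = π×69.1⁴/64 = 1.119×10^6 mm⁴.
Effective length L_e = KL = 2×1.48 m = 2960 mm.
Euler critical load P_cr = π²EI/L_e² = π²×99300×1.119×10^6/2960² = 125200 N.
P_allow = P_cr/n = 125200/4.3 = 29110 N.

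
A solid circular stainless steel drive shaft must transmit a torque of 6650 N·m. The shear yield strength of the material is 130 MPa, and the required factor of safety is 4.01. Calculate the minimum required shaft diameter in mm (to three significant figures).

d = 101 mm

Allowable shear stress τ_allow = 130/4.01 = 32.42 MPa.
For a solid shaft τ = 16T/(πd³), so d³ = 16T/(π τ_allow) = 16×6650000/(π×32.42) = 1.045×10^6 mm³.
d = (1.045×10^6)^(1/3) = 101.5 mm.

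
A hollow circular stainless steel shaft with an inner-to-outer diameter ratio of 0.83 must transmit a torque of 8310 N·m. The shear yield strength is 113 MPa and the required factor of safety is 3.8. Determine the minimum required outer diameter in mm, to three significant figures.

τ_allow = 113/3.8 = 29.74 MPa.
For a hollow shaft τ = 16T/[πd_o³(1−k⁴)] with k = 0.83, so 1−k⁴ = 0.5254.
d_o³ = 16T/[π τ_allow (1−k⁴)] = 16×8310000/(π×29.74×0.5254) = 2.709×10^6 mm³.
d_o = 139.4 mm.

d_o = 139 mm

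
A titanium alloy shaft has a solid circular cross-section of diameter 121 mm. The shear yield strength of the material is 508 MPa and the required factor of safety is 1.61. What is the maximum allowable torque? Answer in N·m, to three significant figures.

T_allow = 1.10×10^5 N·m

τ_allow = 508/1.61 = 315.5 MPa.
For a solid shaft T_allow = τ_allow·πd³/16; πd³/16 = π×121³/16 = 347800 mm³.
T_allow = 315.5×347800 = 1.098×10^8 N·mm = 109800 N·m.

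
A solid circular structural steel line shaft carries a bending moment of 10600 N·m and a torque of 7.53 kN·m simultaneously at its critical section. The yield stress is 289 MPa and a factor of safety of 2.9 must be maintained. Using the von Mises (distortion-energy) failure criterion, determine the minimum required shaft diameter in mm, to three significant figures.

d = 108 mm

σ_allow = σ_y/n = 289/2.9 = 99.66 MPa.
For a solid shaft σ_b = 32M/(πd³) and τ = 16T/(πd³), so the von Mises stress is σ' = (16/πd³)·√(4M²+3T²).
√(4M²+3T²) = √(4×(1.060×10^7)² + 3×(7.530×10^6)²) = 2.489×10^7 N·mm.
d³ = 16×2.489×10^7/(π×99.66) = 1.272×10^6 mm³.
d = 108.4 mm.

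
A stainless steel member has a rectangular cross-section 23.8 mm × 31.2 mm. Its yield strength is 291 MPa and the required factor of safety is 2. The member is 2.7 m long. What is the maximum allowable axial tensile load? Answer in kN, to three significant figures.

F_allow = 108 kN

σ_allow = 291/2 = 145.5 MPa.
A = 23.8×31.2 = 742.6 mm².
F_allow = σ_allow × A = 145.5×742.6 = 108000 N.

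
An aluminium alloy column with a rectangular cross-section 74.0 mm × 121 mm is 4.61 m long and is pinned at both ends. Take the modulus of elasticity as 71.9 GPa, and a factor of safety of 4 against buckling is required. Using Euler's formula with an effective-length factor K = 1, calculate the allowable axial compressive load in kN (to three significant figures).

P_allow = 34.1 kN

Buckling occurs about the weak axis: I_min = h·b³/12 = 121×74.0³/12 = 4.086×10^6 mm⁴ (b = 74.0 mm is the smaller dimension).
Effective length L_e = KL = 1×4.61 m = 4610 mm.
Euler critical load P_cr = π²EI/L_e² = π²×71900×4.086×10^6/4610² = 136400 N.
P_allow = P_cr/n = 136400/4 = 34110 N.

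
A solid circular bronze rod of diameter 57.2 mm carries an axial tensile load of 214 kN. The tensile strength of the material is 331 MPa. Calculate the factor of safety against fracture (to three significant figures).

n = 3.97

A = πd²/4 = 2570 mm².
σ = F/A = 214000/2570 = 83.28 MPa.
n = 331/83.28 = 3.975.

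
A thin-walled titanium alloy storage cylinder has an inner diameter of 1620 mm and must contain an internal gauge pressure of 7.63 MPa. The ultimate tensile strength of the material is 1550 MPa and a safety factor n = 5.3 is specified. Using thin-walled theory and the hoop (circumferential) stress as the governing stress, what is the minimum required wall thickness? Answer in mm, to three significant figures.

t = 21.1 mm

σ_allow = 1550/5.3 = 292.5 MPa.
Hoop stress σ_h = pD/(2t), so t = pD/(2σ_allow) = 7.63×1620/(2×292.5) = 21.13 mm.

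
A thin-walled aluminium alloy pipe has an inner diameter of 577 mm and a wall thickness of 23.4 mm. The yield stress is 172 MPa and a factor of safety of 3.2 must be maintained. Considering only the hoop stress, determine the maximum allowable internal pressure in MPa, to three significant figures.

σ_allow = 172/3.2 = 53.75 MPa.
σ_h = pD/(2t) → p_allow = 2σ_allow t/D = 2×53.75×23.4/577 = 4.360 MPa.

p_allow = 4.36 MPa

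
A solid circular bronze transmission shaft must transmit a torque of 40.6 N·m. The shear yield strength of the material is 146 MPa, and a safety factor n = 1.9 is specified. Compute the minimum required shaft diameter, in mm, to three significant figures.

d = 13.9 mm

Allowable shear stress τ_allow = 146/1.9 = 76.84 MPa.
For a solid shaft τ = 16T/(πd³), so d³ = 16T/(π τ_allow) = 16×40600/(π×76.84) = 2691 mm³.
d = (2691)^(1/3) = 13.91 mm.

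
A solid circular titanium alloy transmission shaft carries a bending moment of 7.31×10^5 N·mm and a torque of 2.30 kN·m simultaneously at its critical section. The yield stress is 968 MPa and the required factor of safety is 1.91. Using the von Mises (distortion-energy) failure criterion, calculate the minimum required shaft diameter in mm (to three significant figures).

d = 34.9 mm

σ_allow = σ_y/n = 968/1.91 = 506.8 MPa.
For a solid shaft σ_b = 32M/(πd³) and τ = 16T/(πd³), so the von Mises stress is σ' = (16/πd³)·√(4M²+3T²).
√(4M²+3T²) = √(4×(731000)² + 3×(2.300×10^6)²) = 4.244×10^6 N·mm.
d³ = 16×4.244×10^6/(π×506.8) = 42640 mm³.
d = 34.94 mm.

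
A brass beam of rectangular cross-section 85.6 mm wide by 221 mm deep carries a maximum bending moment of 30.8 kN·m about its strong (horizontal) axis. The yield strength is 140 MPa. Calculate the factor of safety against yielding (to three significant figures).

Section modulus S = bh²/6 = 85.6×221²/6 = 696800 mm³.
σ = M/S = 3.0800×10^7/696800 = 44.20 MPa.
n = 140/44.20 = 3.167.

n = 3.17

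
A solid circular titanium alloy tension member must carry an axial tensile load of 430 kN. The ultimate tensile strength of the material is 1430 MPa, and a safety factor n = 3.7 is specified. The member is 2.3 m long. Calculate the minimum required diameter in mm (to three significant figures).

Allowable stress σ_allow = 1430/3.7 = 386.5 MPa.
Required area A = F/σ_allow = 430000/386.5 = 1113 mm².
A = πd²/4 → d = √(4A/π) = 37.64 mm.

d = 37.6 mm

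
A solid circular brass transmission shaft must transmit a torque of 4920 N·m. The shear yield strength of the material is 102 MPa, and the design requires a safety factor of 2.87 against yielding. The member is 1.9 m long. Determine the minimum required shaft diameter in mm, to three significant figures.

Allowable shear stress τ_allow = 102/2.87 = 35.54 MPa.
For a solid shaft τ = 16T/(πd³), so d³ = 16T/(π τ_allow) = 16×4920000/(π×35.54) = 705000 mm³.
d = (705000)^(1/3) = 89.00 mm.

d = 89.0 mm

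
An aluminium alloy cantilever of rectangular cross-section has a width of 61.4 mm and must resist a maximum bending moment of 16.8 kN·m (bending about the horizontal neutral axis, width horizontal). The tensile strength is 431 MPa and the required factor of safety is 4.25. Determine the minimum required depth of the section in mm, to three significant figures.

σ_allow = 431/4.25 = 101.4 MPa.
For a rectangular section σ = 6M/(bh²), so h² = 6M/(b σ_allow) = 6×1.6800×10^7/(61.4×101.4) = 16190 mm².
h = 127.2 mm.

h = 127 mm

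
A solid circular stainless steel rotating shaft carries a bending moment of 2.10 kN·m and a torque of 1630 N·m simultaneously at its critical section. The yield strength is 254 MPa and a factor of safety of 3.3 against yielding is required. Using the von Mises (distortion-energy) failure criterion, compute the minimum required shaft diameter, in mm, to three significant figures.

d = 69.4 mm

σ_allow = σ_y/n = 254/3.3 = 76.97 MPa.
For a solid shaft σ_b = 32M/(πd³) and τ = 16T/(πd³), so the von Mises stress is σ' = (16/πd³)·√(4M²+3T²).
√(4M²+3T²) = √(4×(2.100×10^6)² + 3×(1.630×10^6)²) = 5.061×10^6 N·mm.
d³ = 16×5.061×10^6/(π×76.97) = 334900 mm³.
d = 69.44 mm.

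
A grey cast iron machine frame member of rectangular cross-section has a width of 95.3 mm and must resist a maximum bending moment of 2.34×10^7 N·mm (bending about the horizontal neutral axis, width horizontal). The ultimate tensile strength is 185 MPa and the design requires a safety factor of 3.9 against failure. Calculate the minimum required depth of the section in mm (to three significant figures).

h = 176 mm

σ_allow = 185/3.9 = 47.44 MPa.
For a rectangular section σ = 6M/(bh²), so h² = 6M/(b σ_allow) = 6×2.3400×10^7/(95.3×47.44) = 31060 mm².
h = 176.2 mm.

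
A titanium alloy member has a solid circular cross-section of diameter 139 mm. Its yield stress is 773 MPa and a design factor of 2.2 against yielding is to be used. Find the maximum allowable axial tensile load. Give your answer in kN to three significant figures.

σ_allow = 773/2.2 = 351.4 MPa.
A = πd²/4 = π×139²/4 = 15170 mm².
F_allow = σ_allow × A = 351.4×15170 = 5.332×10^6 N.

F_allow = 5330 kN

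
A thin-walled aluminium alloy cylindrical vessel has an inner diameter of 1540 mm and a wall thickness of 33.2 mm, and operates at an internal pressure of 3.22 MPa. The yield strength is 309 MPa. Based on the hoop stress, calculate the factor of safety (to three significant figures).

σ_h = pD/(2t) = 3.22×1540/(2×33.2) = 74.68 MPa.
n = 309/74.68 = 4.138.

n = 4.14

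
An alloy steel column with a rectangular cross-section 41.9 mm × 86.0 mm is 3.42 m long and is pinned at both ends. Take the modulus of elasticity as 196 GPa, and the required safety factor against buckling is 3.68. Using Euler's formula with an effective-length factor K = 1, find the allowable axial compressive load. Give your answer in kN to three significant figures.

P_allow = 23.7 kN

Buckling occurs about the weak axis: I_min = h·b³/12 = 86.0×41.9³/12 = 527200 mm⁴ (b = 41.9 mm is the smaller dimension).
Effective length L_e = KL = 1×3.42 m = 3420 mm.
Euler critical load P_cr = π²EI/L_e² = π²×196000×527200/3420² = 87190 N.
P_allow = P_cr/n = 87190/3.68 = 23690 N.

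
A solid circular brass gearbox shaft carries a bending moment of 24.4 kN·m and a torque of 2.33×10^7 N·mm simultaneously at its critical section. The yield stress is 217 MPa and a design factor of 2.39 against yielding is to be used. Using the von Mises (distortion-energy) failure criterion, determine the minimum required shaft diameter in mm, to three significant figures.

σ_allow = σ_y/n = 217/2.39 = 90.79 MPa.
For a solid shaft σ_b = 32M/(πd³) and τ = 16T/(πd³), so the von Mises stress is σ' = (16/πd³)·√(4M²+3T²).
√(4M²+3T²) = √(4×(2.440×10^7)² + 3×(2.330×10^7)²) = 6.333×10^7 N·mm.
d³ = 16×6.333×10^7/(π×90.79) = 3.552×10^6 mm³.
d = 152.6 mm.

d = 153 mm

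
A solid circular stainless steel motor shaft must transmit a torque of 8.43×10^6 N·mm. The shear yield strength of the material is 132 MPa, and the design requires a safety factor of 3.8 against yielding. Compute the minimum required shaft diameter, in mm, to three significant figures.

d = 107 mm

Allowable shear stress τ_allow = 132/3.8 = 34.74 MPa.
For a solid shaft τ = 16T/(πd³), so d³ = 16T/(π τ_allow) = 16×8430000/(π×34.74) = 1.236×10^6 mm³.
d = (1.236×10^6)^(1/3) = 107.3 mm.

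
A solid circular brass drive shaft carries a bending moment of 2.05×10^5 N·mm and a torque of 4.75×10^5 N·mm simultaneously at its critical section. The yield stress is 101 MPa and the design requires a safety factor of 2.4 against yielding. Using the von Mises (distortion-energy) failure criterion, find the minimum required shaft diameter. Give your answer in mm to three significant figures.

σ_allow = σ_y/n = 101/2.4 = 42.08 MPa.
For a solid shaft σ_b = 32M/(πd³) and τ = 16T/(πd³), so the von Mises stress is σ' = (16/πd³)·√(4M²+3T²).
√(4M²+3T²) = √(4×(205000)² + 3×(475000)²) = 919200 N·mm.
d³ = 16×919200/(π×42.08) = 111200 mm³.
d = 48.09 mm.

d = 48.1 mm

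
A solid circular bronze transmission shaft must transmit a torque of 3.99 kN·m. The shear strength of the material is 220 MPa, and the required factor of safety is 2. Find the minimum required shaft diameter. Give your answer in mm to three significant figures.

Allowable shear stress τ_allow = 220/2 = 110.0 MPa.
For a solid shaft τ = 16T/(πd³), so d³ = 16T/(π τ_allow) = 16×3990000/(π×110.0) = 184700 mm³.
d = (184700)^(1/3) = 56.95 mm.

d = 57.0 mm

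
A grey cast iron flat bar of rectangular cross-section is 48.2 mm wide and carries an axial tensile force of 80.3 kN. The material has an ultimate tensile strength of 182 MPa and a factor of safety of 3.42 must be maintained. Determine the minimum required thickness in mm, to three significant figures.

σ_allow = 182/3.42 = 53.22 MPa.
Required area A = F/σ_allow = 80300/53.22 = 1509 mm².
t = A/w = 1509/48.2 = 31.31 mm.

t = 31.3 mm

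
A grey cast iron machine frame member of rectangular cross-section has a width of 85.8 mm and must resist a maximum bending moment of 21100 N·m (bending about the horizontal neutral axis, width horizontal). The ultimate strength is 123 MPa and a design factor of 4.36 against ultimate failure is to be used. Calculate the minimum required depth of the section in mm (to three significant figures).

h = 229 mm

σ_allow = 123/4.36 = 28.21 MPa.
For a rectangular section σ = 6M/(bh²), so h² = 6M/(b σ_allow) = 6×2.1100×10^7/(85.8×28.21) = 52300 mm².
h = 228.7 mm.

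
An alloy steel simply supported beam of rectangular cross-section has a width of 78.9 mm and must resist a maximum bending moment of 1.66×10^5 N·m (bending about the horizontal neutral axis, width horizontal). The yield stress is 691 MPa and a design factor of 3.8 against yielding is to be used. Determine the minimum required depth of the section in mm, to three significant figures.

h = 263 mm

σ_allow = 691/3.8 = 181.8 MPa.
For a rectangular section σ = 6M/(bh²), so h² = 6M/(b σ_allow) = 6×1.6600×10^8/(78.9×181.8) = 69420 mm².
h = 263.5 mm.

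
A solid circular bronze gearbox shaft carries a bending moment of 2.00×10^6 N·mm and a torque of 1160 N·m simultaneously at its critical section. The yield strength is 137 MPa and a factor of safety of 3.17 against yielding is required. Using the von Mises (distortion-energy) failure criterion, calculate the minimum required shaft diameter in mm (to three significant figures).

σ_allow = σ_y/n = 137/3.17 = 43.22 MPa.
For a solid shaft σ_b = 32M/(πd³) and τ = 16T/(πd³), so the von Mises stress is σ' = (16/πd³)·√(4M²+3T²).
√(4M²+3T²) = √(4×(2.000×10^6)² + 3×(1.160×10^6)²) = 4.476×10^6 N·mm.
d³ = 16×4.476×10^6/(π×43.22) = 527500 mm³.
d = 80.80 mm.

d = 80.8 mm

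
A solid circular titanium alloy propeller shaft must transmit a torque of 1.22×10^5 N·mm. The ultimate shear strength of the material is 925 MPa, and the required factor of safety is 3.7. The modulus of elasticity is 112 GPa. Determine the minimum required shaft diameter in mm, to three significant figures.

Allowable shear stress τ_allow = 925/3.7 = 250.0 MPa.
For a solid shaft τ = 16T/(πd³), so d³ = 16T/(π τ_allow) = 16×122000/(π×250.0) = 2485 mm³.
d = (2485)^(1/3) = 13.55 mm.

d = 13.5 mm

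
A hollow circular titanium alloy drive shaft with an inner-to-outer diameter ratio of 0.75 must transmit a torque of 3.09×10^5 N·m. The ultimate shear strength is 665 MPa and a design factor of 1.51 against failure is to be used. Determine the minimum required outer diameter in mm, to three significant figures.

d_o = 174 mm

τ_allow = 665/1.51 = 440.4 MPa.
For a hollow shaft τ = 16T/[πd_o³(1−k⁴)] with k = 0.75, so 1−k⁴ = 0.6836.
d_o³ = 16T/[π τ_allow (1−k⁴)] = 16×3.0900×10^8/(π×440.4×0.6836) = 5.227×10^6 mm³.
d_o = 173.6 mm.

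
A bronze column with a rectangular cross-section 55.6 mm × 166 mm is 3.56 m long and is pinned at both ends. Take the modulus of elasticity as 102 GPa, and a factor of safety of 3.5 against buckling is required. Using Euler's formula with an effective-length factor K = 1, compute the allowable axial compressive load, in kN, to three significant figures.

Buckling occurs about the weak axis: I_min = h·b³/12 = 166×55.6³/12 = 2.378×10^6 mm⁴ (b = 55.6 mm is the smaller dimension).
Effective length L_e = KL = 1×3.56 m = 3560 mm.
Euler critical load P_cr = π²EI/L_e² = π²×102000×2.378×10^6/3560² = 188900 N.
P_allow = P_cr/n = 188900/3.5 = 53960 N.

P_allow = 54.0 kN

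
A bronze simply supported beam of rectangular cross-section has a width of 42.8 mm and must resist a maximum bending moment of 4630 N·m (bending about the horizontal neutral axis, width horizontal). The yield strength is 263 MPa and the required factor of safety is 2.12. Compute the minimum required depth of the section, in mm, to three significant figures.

σ_allow = 263/2.12 = 124.1 MPa.
For a rectangular section σ = 6M/(bh²), so h² = 6M/(b σ_allow) = 6×4630000/(42.8×124.1) = 5232 mm².
h = 72.33 mm.

h = 72.3 mm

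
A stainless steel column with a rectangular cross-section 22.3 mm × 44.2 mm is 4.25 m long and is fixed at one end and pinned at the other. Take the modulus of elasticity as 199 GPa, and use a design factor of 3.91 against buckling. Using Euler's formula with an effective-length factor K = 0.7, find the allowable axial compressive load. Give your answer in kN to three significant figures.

Buckling occurs about the weak axis: I_min = h·b³/12 = 44.2×22.3³/12 = 40850 mm⁴ (b = 22.3 mm is the smaller dimension).
Effective length L_e = KL = 0.7×4.25 m = 2975 mm.
Euler critical load P_cr = π²EI/L_e² = π²×199000×40850/2975² = 9064 N.
P_allow = P_cr/n = 9064/3.91 = 2318 N.

P_allow = 2.32 kN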